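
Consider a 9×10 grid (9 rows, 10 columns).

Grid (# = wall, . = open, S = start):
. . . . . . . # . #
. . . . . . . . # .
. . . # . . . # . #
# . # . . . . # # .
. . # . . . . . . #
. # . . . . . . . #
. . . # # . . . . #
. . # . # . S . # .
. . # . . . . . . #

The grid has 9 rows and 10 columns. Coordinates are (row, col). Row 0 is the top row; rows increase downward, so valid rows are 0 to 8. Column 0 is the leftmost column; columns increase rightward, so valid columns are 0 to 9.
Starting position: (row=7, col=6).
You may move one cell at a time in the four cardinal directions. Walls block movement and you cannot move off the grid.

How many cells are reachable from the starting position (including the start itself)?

BFS flood-fill from (row=7, col=6):
  Distance 0: (row=7, col=6)
  Distance 1: (row=6, col=6), (row=7, col=5), (row=7, col=7), (row=8, col=6)
  Distance 2: (row=5, col=6), (row=6, col=5), (row=6, col=7), (row=8, col=5), (row=8, col=7)
  Distance 3: (row=4, col=6), (row=5, col=5), (row=5, col=7), (row=6, col=8), (row=8, col=4), (row=8, col=8)
  Distance 4: (row=3, col=6), (row=4, col=5), (row=4, col=7), (row=5, col=4), (row=5, col=8), (row=8, col=3)
  Distance 5: (row=2, col=6), (row=3, col=5), (row=4, col=4), (row=4, col=8), (row=5, col=3), (row=7, col=3)
  Distance 6: (row=1, col=6), (row=2, col=5), (row=3, col=4), (row=4, col=3), (row=5, col=2)
  Distance 7: (row=0, col=6), (row=1, col=5), (row=1, col=7), (row=2, col=4), (row=3, col=3), (row=6, col=2)
  Distance 8: (row=0, col=5), (row=1, col=4), (row=6, col=1)
  Distance 9: (row=0, col=4), (row=1, col=3), (row=6, col=0), (row=7, col=1)
  Distance 10: (row=0, col=3), (row=1, col=2), (row=5, col=0), (row=7, col=0), (row=8, col=1)
  Distance 11: (row=0, col=2), (row=1, col=1), (row=2, col=2), (row=4, col=0), (row=8, col=0)
  Distance 12: (row=0, col=1), (row=1, col=0), (row=2, col=1), (row=4, col=1)
  Distance 13: (row=0, col=0), (row=2, col=0), (row=3, col=1)
Total reachable: 63 (grid has 68 open cells total)

Answer: Reachable cells: 63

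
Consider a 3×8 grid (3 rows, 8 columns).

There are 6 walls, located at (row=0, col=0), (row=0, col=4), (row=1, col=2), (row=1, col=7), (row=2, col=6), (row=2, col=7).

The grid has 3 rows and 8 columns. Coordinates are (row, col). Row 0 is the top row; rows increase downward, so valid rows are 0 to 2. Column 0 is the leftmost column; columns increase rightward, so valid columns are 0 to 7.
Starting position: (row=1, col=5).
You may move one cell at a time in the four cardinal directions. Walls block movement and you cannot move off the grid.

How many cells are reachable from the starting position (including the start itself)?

BFS flood-fill from (row=1, col=5):
  Distance 0: (row=1, col=5)
  Distance 1: (row=0, col=5), (row=1, col=4), (row=1, col=6), (row=2, col=5)
  Distance 2: (row=0, col=6), (row=1, col=3), (row=2, col=4)
  Distance 3: (row=0, col=3), (row=0, col=7), (row=2, col=3)
  Distance 4: (row=0, col=2), (row=2, col=2)
  Distance 5: (row=0, col=1), (row=2, col=1)
  Distance 6: (row=1, col=1), (row=2, col=0)
  Distance 7: (row=1, col=0)
Total reachable: 18 (grid has 18 open cells total)

Answer: Reachable cells: 18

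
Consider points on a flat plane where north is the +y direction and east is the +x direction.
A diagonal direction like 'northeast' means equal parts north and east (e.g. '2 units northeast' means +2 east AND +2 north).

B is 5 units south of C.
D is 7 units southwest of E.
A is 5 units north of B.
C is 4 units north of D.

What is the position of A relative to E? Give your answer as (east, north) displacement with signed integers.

Place E at the origin (east=0, north=0).
  D is 7 units southwest of E: delta (east=-7, north=-7); D at (east=-7, north=-7).
  C is 4 units north of D: delta (east=+0, north=+4); C at (east=-7, north=-3).
  B is 5 units south of C: delta (east=+0, north=-5); B at (east=-7, north=-8).
  A is 5 units north of B: delta (east=+0, north=+5); A at (east=-7, north=-3).
Therefore A relative to E: (east=-7, north=-3).

Answer: A is at (east=-7, north=-3) relative to E.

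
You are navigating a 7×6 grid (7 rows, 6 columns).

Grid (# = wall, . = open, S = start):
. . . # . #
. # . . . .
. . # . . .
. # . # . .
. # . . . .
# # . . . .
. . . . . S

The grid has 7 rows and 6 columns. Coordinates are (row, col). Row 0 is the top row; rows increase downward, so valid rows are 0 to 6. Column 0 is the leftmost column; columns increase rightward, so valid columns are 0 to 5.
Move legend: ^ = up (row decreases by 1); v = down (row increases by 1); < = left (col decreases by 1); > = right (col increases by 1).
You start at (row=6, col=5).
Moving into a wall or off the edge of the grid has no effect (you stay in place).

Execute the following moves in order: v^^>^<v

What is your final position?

Start: (row=6, col=5)
  v (down): blocked, stay at (row=6, col=5)
  ^ (up): (row=6, col=5) -> (row=5, col=5)
  ^ (up): (row=5, col=5) -> (row=4, col=5)
  > (right): blocked, stay at (row=4, col=5)
  ^ (up): (row=4, col=5) -> (row=3, col=5)
  < (left): (row=3, col=5) -> (row=3, col=4)
  v (down): (row=3, col=4) -> (row=4, col=4)
Final: (row=4, col=4)

Answer: Final position: (row=4, col=4)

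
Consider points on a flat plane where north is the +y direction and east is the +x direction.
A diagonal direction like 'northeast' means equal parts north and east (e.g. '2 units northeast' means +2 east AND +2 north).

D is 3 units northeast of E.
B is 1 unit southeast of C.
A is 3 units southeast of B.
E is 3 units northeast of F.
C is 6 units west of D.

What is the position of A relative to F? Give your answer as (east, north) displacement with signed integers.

Answer: A is at (east=4, north=2) relative to F.

Derivation:
Place F at the origin (east=0, north=0).
  E is 3 units northeast of F: delta (east=+3, north=+3); E at (east=3, north=3).
  D is 3 units northeast of E: delta (east=+3, north=+3); D at (east=6, north=6).
  C is 6 units west of D: delta (east=-6, north=+0); C at (east=0, north=6).
  B is 1 unit southeast of C: delta (east=+1, north=-1); B at (east=1, north=5).
  A is 3 units southeast of B: delta (east=+3, north=-3); A at (east=4, north=2).
Therefore A relative to F: (east=4, north=2).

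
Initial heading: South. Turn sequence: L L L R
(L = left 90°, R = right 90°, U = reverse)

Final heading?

Start: South
  L (left (90° counter-clockwise)) -> East
  L (left (90° counter-clockwise)) -> North
  L (left (90° counter-clockwise)) -> West
  R (right (90° clockwise)) -> North
Final: North

Answer: Final heading: North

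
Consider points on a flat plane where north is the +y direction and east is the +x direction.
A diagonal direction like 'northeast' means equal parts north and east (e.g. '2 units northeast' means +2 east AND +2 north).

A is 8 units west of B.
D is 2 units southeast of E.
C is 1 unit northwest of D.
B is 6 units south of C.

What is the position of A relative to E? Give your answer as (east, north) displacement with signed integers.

Answer: A is at (east=-7, north=-7) relative to E.

Derivation:
Place E at the origin (east=0, north=0).
  D is 2 units southeast of E: delta (east=+2, north=-2); D at (east=2, north=-2).
  C is 1 unit northwest of D: delta (east=-1, north=+1); C at (east=1, north=-1).
  B is 6 units south of C: delta (east=+0, north=-6); B at (east=1, north=-7).
  A is 8 units west of B: delta (east=-8, north=+0); A at (east=-7, north=-7).
Therefore A relative to E: (east=-7, north=-7).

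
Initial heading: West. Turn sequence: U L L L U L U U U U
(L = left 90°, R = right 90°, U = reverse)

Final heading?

Answer: Final heading: West

Derivation:
Start: West
  U (U-turn (180°)) -> East
  L (left (90° counter-clockwise)) -> North
  L (left (90° counter-clockwise)) -> West
  L (left (90° counter-clockwise)) -> South
  U (U-turn (180°)) -> North
  L (left (90° counter-clockwise)) -> West
  U (U-turn (180°)) -> East
  U (U-turn (180°)) -> West
  U (U-turn (180°)) -> East
  U (U-turn (180°)) -> West
Final: West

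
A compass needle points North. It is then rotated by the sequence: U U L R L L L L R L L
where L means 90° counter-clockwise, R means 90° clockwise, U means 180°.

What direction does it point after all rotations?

Start: North
  U (U-turn (180°)) -> South
  U (U-turn (180°)) -> North
  L (left (90° counter-clockwise)) -> West
  R (right (90° clockwise)) -> North
  L (left (90° counter-clockwise)) -> West
  L (left (90° counter-clockwise)) -> South
  L (left (90° counter-clockwise)) -> East
  L (left (90° counter-clockwise)) -> North
  R (right (90° clockwise)) -> East
  L (left (90° counter-clockwise)) -> North
  L (left (90° counter-clockwise)) -> West
Final: West

Answer: Final heading: West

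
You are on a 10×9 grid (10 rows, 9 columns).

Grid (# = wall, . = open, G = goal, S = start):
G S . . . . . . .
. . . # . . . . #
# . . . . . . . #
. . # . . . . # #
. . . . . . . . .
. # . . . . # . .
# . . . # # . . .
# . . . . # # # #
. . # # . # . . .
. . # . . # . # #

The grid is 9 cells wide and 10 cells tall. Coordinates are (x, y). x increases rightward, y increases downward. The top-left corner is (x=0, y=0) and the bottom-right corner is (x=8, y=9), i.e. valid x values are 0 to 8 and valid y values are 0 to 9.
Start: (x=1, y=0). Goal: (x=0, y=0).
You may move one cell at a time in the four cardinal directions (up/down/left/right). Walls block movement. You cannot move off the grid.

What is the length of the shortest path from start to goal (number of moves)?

Answer: Shortest path length: 1

Derivation:
BFS from (x=1, y=0) until reaching (x=0, y=0):
  Distance 0: (x=1, y=0)
  Distance 1: (x=0, y=0), (x=2, y=0), (x=1, y=1)  <- goal reached here
One shortest path (1 moves): (x=1, y=0) -> (x=0, y=0)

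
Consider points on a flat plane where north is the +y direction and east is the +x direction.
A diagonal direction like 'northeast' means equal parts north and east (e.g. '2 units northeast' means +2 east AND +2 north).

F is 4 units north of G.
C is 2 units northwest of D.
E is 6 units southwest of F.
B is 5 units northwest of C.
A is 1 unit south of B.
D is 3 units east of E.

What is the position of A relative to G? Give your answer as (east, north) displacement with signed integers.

Place G at the origin (east=0, north=0).
  F is 4 units north of G: delta (east=+0, north=+4); F at (east=0, north=4).
  E is 6 units southwest of F: delta (east=-6, north=-6); E at (east=-6, north=-2).
  D is 3 units east of E: delta (east=+3, north=+0); D at (east=-3, north=-2).
  C is 2 units northwest of D: delta (east=-2, north=+2); C at (east=-5, north=0).
  B is 5 units northwest of C: delta (east=-5, north=+5); B at (east=-10, north=5).
  A is 1 unit south of B: delta (east=+0, north=-1); A at (east=-10, north=4).
Therefore A relative to G: (east=-10, north=4).

Answer: A is at (east=-10, north=4) relative to G.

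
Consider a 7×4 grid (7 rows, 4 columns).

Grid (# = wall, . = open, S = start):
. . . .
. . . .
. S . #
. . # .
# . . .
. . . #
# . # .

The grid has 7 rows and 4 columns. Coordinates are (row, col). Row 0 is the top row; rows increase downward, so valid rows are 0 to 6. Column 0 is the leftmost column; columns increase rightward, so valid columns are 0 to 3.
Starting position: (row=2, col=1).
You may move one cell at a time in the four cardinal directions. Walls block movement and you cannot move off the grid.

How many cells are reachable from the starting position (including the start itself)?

BFS flood-fill from (row=2, col=1):
  Distance 0: (row=2, col=1)
  Distance 1: (row=1, col=1), (row=2, col=0), (row=2, col=2), (row=3, col=1)
  Distance 2: (row=0, col=1), (row=1, col=0), (row=1, col=2), (row=3, col=0), (row=4, col=1)
  Distance 3: (row=0, col=0), (row=0, col=2), (row=1, col=3), (row=4, col=2), (row=5, col=1)
  Distance 4: (row=0, col=3), (row=4, col=3), (row=5, col=0), (row=5, col=2), (row=6, col=1)
  Distance 5: (row=3, col=3)
Total reachable: 21 (grid has 22 open cells total)

Answer: Reachable cells: 21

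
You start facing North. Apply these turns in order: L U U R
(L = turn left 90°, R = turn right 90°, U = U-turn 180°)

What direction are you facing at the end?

Answer: Final heading: North

Derivation:
Start: North
  L (left (90° counter-clockwise)) -> West
  U (U-turn (180°)) -> East
  U (U-turn (180°)) -> West
  R (right (90° clockwise)) -> North
Final: North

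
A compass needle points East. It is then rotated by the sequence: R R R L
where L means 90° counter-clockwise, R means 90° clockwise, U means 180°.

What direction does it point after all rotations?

Start: East
  R (right (90° clockwise)) -> South
  R (right (90° clockwise)) -> West
  R (right (90° clockwise)) -> North
  L (left (90° counter-clockwise)) -> West
Final: West

Answer: Final heading: West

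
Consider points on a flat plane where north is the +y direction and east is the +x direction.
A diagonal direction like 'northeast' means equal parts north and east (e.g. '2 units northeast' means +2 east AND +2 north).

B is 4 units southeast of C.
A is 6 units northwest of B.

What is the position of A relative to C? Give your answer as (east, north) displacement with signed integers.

Place C at the origin (east=0, north=0).
  B is 4 units southeast of C: delta (east=+4, north=-4); B at (east=4, north=-4).
  A is 6 units northwest of B: delta (east=-6, north=+6); A at (east=-2, north=2).
Therefore A relative to C: (east=-2, north=2).

Answer: A is at (east=-2, north=2) relative to C.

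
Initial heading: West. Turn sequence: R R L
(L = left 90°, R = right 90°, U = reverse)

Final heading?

Answer: Final heading: North

Derivation:
Start: West
  R (right (90° clockwise)) -> North
  R (right (90° clockwise)) -> East
  L (left (90° counter-clockwise)) -> North
Final: North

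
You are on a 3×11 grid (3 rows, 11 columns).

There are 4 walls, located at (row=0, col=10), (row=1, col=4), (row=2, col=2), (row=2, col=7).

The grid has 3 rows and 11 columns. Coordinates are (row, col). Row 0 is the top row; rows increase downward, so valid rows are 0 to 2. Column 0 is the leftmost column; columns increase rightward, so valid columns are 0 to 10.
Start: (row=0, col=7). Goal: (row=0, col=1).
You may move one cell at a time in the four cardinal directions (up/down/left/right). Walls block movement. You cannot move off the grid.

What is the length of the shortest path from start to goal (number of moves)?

BFS from (row=0, col=7) until reaching (row=0, col=1):
  Distance 0: (row=0, col=7)
  Distance 1: (row=0, col=6), (row=0, col=8), (row=1, col=7)
  Distance 2: (row=0, col=5), (row=0, col=9), (row=1, col=6), (row=1, col=8)
  Distance 3: (row=0, col=4), (row=1, col=5), (row=1, col=9), (row=2, col=6), (row=2, col=8)
  Distance 4: (row=0, col=3), (row=1, col=10), (row=2, col=5), (row=2, col=9)
  Distance 5: (row=0, col=2), (row=1, col=3), (row=2, col=4), (row=2, col=10)
  Distance 6: (row=0, col=1), (row=1, col=2), (row=2, col=3)  <- goal reached here
One shortest path (6 moves): (row=0, col=7) -> (row=0, col=6) -> (row=0, col=5) -> (row=0, col=4) -> (row=0, col=3) -> (row=0, col=2) -> (row=0, col=1)

Answer: Shortest path length: 6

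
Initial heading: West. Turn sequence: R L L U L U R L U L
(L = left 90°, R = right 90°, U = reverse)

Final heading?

Answer: Final heading: South

Derivation:
Start: West
  R (right (90° clockwise)) -> North
  L (left (90° counter-clockwise)) -> West
  L (left (90° counter-clockwise)) -> South
  U (U-turn (180°)) -> North
  L (left (90° counter-clockwise)) -> West
  U (U-turn (180°)) -> East
  R (right (90° clockwise)) -> South
  L (left (90° counter-clockwise)) -> East
  U (U-turn (180°)) -> West
  L (left (90° counter-clockwise)) -> South
Final: South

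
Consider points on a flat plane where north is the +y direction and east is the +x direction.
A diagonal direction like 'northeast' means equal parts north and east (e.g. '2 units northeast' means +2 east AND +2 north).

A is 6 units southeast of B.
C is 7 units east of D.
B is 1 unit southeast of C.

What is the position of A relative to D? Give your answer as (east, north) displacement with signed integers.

Answer: A is at (east=14, north=-7) relative to D.

Derivation:
Place D at the origin (east=0, north=0).
  C is 7 units east of D: delta (east=+7, north=+0); C at (east=7, north=0).
  B is 1 unit southeast of C: delta (east=+1, north=-1); B at (east=8, north=-1).
  A is 6 units southeast of B: delta (east=+6, north=-6); A at (east=14, north=-7).
Therefore A relative to D: (east=14, north=-7).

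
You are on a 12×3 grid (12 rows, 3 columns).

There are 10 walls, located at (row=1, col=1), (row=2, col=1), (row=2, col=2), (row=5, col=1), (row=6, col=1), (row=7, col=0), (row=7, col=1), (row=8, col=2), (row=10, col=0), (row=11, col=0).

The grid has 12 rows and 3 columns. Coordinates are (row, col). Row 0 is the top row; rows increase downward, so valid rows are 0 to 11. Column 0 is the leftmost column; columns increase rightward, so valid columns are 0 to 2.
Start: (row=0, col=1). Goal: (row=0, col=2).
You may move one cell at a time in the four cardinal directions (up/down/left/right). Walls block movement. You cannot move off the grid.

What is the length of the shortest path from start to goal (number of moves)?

BFS from (row=0, col=1) until reaching (row=0, col=2):
  Distance 0: (row=0, col=1)
  Distance 1: (row=0, col=0), (row=0, col=2)  <- goal reached here
One shortest path (1 moves): (row=0, col=1) -> (row=0, col=2)

Answer: Shortest path length: 1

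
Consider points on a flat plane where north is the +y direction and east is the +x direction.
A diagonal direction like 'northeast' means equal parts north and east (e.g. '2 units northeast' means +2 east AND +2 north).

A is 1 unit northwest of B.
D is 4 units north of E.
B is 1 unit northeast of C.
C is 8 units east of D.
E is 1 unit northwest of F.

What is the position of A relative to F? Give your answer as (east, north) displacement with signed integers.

Place F at the origin (east=0, north=0).
  E is 1 unit northwest of F: delta (east=-1, north=+1); E at (east=-1, north=1).
  D is 4 units north of E: delta (east=+0, north=+4); D at (east=-1, north=5).
  C is 8 units east of D: delta (east=+8, north=+0); C at (east=7, north=5).
  B is 1 unit northeast of C: delta (east=+1, north=+1); B at (east=8, north=6).
  A is 1 unit northwest of B: delta (east=-1, north=+1); A at (east=7, north=7).
Therefore A relative to F: (east=7, north=7).

Answer: A is at (east=7, north=7) relative to F.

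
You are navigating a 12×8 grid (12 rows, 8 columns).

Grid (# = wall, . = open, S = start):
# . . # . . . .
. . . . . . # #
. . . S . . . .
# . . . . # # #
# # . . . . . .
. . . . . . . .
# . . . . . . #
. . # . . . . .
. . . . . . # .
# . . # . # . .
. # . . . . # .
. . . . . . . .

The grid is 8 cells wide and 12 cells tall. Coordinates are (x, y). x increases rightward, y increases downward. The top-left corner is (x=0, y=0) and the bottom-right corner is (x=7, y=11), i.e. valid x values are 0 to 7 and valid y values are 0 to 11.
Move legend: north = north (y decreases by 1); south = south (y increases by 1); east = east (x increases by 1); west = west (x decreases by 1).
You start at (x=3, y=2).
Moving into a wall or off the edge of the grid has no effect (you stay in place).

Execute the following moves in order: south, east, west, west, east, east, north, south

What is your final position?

Answer: Final position: (x=4, y=3)

Derivation:
Start: (x=3, y=2)
  south (south): (x=3, y=2) -> (x=3, y=3)
  east (east): (x=3, y=3) -> (x=4, y=3)
  west (west): (x=4, y=3) -> (x=3, y=3)
  west (west): (x=3, y=3) -> (x=2, y=3)
  east (east): (x=2, y=3) -> (x=3, y=3)
  east (east): (x=3, y=3) -> (x=4, y=3)
  north (north): (x=4, y=3) -> (x=4, y=2)
  south (south): (x=4, y=2) -> (x=4, y=3)
Final: (x=4, y=3)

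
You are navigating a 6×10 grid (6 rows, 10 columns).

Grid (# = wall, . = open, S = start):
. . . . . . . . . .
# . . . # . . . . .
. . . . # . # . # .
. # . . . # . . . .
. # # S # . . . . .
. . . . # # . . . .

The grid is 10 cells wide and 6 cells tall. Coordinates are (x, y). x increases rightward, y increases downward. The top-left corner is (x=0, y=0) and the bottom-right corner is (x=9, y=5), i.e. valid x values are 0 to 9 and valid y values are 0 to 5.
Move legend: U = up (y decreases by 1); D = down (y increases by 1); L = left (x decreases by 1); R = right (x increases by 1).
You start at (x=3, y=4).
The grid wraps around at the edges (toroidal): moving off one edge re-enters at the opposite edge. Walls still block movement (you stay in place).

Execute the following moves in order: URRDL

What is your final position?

Answer: Final position: (x=3, y=3)

Derivation:
Start: (x=3, y=4)
  U (up): (x=3, y=4) -> (x=3, y=3)
  R (right): (x=3, y=3) -> (x=4, y=3)
  R (right): blocked, stay at (x=4, y=3)
  D (down): blocked, stay at (x=4, y=3)
  L (left): (x=4, y=3) -> (x=3, y=3)
Final: (x=3, y=3)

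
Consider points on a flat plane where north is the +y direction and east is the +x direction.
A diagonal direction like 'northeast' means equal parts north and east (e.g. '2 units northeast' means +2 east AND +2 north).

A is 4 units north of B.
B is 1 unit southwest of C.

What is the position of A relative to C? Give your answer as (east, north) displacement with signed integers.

Place C at the origin (east=0, north=0).
  B is 1 unit southwest of C: delta (east=-1, north=-1); B at (east=-1, north=-1).
  A is 4 units north of B: delta (east=+0, north=+4); A at (east=-1, north=3).
Therefore A relative to C: (east=-1, north=3).

Answer: A is at (east=-1, north=3) relative to C.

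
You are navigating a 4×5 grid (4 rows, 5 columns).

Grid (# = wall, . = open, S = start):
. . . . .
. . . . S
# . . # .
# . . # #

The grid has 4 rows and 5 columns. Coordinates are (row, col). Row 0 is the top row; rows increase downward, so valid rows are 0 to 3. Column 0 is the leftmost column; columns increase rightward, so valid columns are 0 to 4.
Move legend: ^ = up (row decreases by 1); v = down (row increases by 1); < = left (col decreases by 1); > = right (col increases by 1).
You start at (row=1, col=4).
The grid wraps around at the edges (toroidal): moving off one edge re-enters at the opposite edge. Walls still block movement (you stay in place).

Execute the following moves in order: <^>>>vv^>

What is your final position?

Answer: Final position: (row=1, col=2)

Derivation:
Start: (row=1, col=4)
  < (left): (row=1, col=4) -> (row=1, col=3)
  ^ (up): (row=1, col=3) -> (row=0, col=3)
  > (right): (row=0, col=3) -> (row=0, col=4)
  > (right): (row=0, col=4) -> (row=0, col=0)
  > (right): (row=0, col=0) -> (row=0, col=1)
  v (down): (row=0, col=1) -> (row=1, col=1)
  v (down): (row=1, col=1) -> (row=2, col=1)
  ^ (up): (row=2, col=1) -> (row=1, col=1)
  > (right): (row=1, col=1) -> (row=1, col=2)
Final: (row=1, col=2)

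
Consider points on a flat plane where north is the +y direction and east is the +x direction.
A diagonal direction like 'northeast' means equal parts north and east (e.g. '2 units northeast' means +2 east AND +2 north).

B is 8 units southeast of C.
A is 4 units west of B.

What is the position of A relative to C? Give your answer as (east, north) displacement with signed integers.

Place C at the origin (east=0, north=0).
  B is 8 units southeast of C: delta (east=+8, north=-8); B at (east=8, north=-8).
  A is 4 units west of B: delta (east=-4, north=+0); A at (east=4, north=-8).
Therefore A relative to C: (east=4, north=-8).

Answer: A is at (east=4, north=-8) relative to C.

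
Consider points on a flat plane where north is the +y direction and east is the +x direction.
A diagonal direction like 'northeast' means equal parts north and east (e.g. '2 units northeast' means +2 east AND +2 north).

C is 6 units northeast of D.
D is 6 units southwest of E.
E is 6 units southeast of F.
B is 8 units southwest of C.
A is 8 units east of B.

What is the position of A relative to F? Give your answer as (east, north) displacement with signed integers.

Answer: A is at (east=6, north=-14) relative to F.

Derivation:
Place F at the origin (east=0, north=0).
  E is 6 units southeast of F: delta (east=+6, north=-6); E at (east=6, north=-6).
  D is 6 units southwest of E: delta (east=-6, north=-6); D at (east=0, north=-12).
  C is 6 units northeast of D: delta (east=+6, north=+6); C at (east=6, north=-6).
  B is 8 units southwest of C: delta (east=-8, north=-8); B at (east=-2, north=-14).
  A is 8 units east of B: delta (east=+8, north=+0); A at (east=6, north=-14).
Therefore A relative to F: (east=6, north=-14).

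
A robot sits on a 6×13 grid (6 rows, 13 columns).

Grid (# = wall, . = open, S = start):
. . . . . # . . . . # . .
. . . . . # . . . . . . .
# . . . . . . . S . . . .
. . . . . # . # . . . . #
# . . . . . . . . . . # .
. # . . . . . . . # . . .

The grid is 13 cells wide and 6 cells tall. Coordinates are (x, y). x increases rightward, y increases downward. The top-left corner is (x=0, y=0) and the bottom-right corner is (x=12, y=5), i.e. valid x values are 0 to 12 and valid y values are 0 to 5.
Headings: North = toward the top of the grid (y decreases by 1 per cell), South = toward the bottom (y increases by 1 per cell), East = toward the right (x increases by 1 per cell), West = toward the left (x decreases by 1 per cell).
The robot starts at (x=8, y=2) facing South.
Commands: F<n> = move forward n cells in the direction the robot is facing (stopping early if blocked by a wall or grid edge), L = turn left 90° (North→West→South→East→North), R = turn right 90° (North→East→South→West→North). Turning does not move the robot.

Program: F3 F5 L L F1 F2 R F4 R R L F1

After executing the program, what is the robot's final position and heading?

Start: (x=8, y=2), facing South
  F3: move forward 3, now at (x=8, y=5)
  F5: move forward 0/5 (blocked), now at (x=8, y=5)
  L: turn left, now facing East
  L: turn left, now facing North
  F1: move forward 1, now at (x=8, y=4)
  F2: move forward 2, now at (x=8, y=2)
  R: turn right, now facing East
  F4: move forward 4, now at (x=12, y=2)
  R: turn right, now facing South
  R: turn right, now facing West
  L: turn left, now facing South
  F1: move forward 0/1 (blocked), now at (x=12, y=2)
Final: (x=12, y=2), facing South

Answer: Final position: (x=12, y=2), facing South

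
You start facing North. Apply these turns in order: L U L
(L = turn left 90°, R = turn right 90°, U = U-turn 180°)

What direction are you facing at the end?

Answer: Final heading: North

Derivation:
Start: North
  L (left (90° counter-clockwise)) -> West
  U (U-turn (180°)) -> East
  L (left (90° counter-clockwise)) -> North
Final: North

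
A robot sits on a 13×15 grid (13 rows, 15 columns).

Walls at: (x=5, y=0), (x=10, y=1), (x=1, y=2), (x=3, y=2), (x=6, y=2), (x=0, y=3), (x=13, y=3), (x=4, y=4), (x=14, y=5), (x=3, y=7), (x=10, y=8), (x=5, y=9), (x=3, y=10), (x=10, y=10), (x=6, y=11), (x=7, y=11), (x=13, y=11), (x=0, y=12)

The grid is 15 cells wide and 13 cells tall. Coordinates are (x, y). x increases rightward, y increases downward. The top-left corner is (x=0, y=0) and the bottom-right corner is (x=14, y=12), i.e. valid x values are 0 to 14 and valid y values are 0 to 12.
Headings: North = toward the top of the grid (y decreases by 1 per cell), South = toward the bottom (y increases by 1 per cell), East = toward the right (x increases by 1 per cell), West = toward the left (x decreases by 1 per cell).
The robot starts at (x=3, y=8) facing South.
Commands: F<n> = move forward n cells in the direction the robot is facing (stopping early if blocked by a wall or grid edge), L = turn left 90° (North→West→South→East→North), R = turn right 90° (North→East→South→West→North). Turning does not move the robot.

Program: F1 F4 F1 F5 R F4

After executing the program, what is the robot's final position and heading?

Start: (x=3, y=8), facing South
  F1: move forward 1, now at (x=3, y=9)
  F4: move forward 0/4 (blocked), now at (x=3, y=9)
  F1: move forward 0/1 (blocked), now at (x=3, y=9)
  F5: move forward 0/5 (blocked), now at (x=3, y=9)
  R: turn right, now facing West
  F4: move forward 3/4 (blocked), now at (x=0, y=9)
Final: (x=0, y=9), facing West

Answer: Final position: (x=0, y=9), facing West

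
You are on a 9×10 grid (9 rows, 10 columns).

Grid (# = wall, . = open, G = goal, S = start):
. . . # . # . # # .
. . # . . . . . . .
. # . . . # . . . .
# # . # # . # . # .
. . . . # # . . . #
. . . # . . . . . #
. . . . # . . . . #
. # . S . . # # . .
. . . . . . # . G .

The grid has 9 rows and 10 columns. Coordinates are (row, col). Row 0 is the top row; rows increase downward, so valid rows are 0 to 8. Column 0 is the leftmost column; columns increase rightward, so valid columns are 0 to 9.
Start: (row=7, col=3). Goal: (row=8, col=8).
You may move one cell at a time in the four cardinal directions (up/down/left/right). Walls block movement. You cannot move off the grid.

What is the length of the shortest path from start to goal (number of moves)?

Answer: Shortest path length: 8

Derivation:
BFS from (row=7, col=3) until reaching (row=8, col=8):
  Distance 0: (row=7, col=3)
  Distance 1: (row=6, col=3), (row=7, col=2), (row=7, col=4), (row=8, col=3)
  Distance 2: (row=6, col=2), (row=7, col=5), (row=8, col=2), (row=8, col=4)
  Distance 3: (row=5, col=2), (row=6, col=1), (row=6, col=5), (row=8, col=1), (row=8, col=5)
  Distance 4: (row=4, col=2), (row=5, col=1), (row=5, col=5), (row=6, col=0), (row=6, col=6), (row=8, col=0)
  Distance 5: (row=3, col=2), (row=4, col=1), (row=4, col=3), (row=5, col=0), (row=5, col=4), (row=5, col=6), (row=6, col=7), (row=7, col=0)
  Distance 6: (row=2, col=2), (row=4, col=0), (row=4, col=6), (row=5, col=7), (row=6, col=8)
  Distance 7: (row=2, col=3), (row=4, col=7), (row=5, col=8), (row=7, col=8)
  Distance 8: (row=1, col=3), (row=2, col=4), (row=3, col=7), (row=4, col=8), (row=7, col=9), (row=8, col=8)  <- goal reached here
One shortest path (8 moves): (row=7, col=3) -> (row=7, col=4) -> (row=7, col=5) -> (row=6, col=5) -> (row=6, col=6) -> (row=6, col=7) -> (row=6, col=8) -> (row=7, col=8) -> (row=8, col=8)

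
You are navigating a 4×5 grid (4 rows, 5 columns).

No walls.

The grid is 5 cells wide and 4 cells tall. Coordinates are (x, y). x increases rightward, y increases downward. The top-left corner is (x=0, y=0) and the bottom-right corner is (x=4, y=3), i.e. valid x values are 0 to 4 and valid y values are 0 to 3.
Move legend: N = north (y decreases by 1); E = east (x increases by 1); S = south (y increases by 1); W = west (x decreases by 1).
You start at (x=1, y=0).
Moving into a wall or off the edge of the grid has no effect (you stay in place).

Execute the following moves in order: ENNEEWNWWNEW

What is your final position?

Start: (x=1, y=0)
  E (east): (x=1, y=0) -> (x=2, y=0)
  N (north): blocked, stay at (x=2, y=0)
  N (north): blocked, stay at (x=2, y=0)
  E (east): (x=2, y=0) -> (x=3, y=0)
  E (east): (x=3, y=0) -> (x=4, y=0)
  W (west): (x=4, y=0) -> (x=3, y=0)
  N (north): blocked, stay at (x=3, y=0)
  W (west): (x=3, y=0) -> (x=2, y=0)
  W (west): (x=2, y=0) -> (x=1, y=0)
  N (north): blocked, stay at (x=1, y=0)
  E (east): (x=1, y=0) -> (x=2, y=0)
  W (west): (x=2, y=0) -> (x=1, y=0)
Final: (x=1, y=0)

Answer: Final position: (x=1, y=0)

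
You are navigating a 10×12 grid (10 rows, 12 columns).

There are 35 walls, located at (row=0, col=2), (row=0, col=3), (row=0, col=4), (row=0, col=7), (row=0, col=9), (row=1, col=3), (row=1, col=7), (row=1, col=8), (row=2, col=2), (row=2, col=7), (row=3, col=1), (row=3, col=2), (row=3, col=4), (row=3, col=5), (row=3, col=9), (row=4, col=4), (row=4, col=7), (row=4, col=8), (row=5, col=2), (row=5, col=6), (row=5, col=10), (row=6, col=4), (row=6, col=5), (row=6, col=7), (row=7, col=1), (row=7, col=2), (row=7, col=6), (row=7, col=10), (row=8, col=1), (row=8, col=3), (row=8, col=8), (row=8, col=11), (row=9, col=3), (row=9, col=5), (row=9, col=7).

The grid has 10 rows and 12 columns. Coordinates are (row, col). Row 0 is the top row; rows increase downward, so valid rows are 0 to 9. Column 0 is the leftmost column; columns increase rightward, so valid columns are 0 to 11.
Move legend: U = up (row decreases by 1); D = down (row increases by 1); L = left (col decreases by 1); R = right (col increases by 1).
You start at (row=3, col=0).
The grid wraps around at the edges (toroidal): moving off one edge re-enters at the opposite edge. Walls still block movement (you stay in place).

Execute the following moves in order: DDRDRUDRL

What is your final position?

Answer: Final position: (row=6, col=2)

Derivation:
Start: (row=3, col=0)
  D (down): (row=3, col=0) -> (row=4, col=0)
  D (down): (row=4, col=0) -> (row=5, col=0)
  R (right): (row=5, col=0) -> (row=5, col=1)
  D (down): (row=5, col=1) -> (row=6, col=1)
  R (right): (row=6, col=1) -> (row=6, col=2)
  U (up): blocked, stay at (row=6, col=2)
  D (down): blocked, stay at (row=6, col=2)
  R (right): (row=6, col=2) -> (row=6, col=3)
  L (left): (row=6, col=3) -> (row=6, col=2)
Final: (row=6, col=2)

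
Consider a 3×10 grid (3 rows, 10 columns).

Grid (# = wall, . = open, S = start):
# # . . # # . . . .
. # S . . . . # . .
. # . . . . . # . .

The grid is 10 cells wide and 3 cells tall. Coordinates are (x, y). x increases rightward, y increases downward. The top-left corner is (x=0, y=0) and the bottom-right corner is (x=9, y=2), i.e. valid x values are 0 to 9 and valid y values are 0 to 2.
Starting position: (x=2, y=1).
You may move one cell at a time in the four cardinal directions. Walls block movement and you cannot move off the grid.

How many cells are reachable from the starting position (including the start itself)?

Answer: Reachable cells: 20

Derivation:
BFS flood-fill from (x=2, y=1):
  Distance 0: (x=2, y=1)
  Distance 1: (x=2, y=0), (x=3, y=1), (x=2, y=2)
  Distance 2: (x=3, y=0), (x=4, y=1), (x=3, y=2)
  Distance 3: (x=5, y=1), (x=4, y=2)
  Distance 4: (x=6, y=1), (x=5, y=2)
  Distance 5: (x=6, y=0), (x=6, y=2)
  Distance 6: (x=7, y=0)
  Distance 7: (x=8, y=0)
  Distance 8: (x=9, y=0), (x=8, y=1)
  Distance 9: (x=9, y=1), (x=8, y=2)
  Distance 10: (x=9, y=2)
Total reachable: 20 (grid has 22 open cells total)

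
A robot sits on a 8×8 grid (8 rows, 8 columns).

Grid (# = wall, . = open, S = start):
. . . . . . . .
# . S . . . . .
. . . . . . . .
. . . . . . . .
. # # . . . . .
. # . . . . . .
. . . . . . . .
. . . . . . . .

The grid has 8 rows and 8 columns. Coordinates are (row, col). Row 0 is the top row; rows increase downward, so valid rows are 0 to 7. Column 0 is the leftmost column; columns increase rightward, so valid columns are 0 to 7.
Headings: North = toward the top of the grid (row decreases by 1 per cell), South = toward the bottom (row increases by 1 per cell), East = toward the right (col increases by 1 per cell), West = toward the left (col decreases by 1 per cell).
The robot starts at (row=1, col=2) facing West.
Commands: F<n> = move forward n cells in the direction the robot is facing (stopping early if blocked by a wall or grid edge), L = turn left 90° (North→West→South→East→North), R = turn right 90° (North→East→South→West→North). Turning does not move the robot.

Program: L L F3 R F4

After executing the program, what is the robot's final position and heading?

Answer: Final position: (row=5, col=5), facing South

Derivation:
Start: (row=1, col=2), facing West
  L: turn left, now facing South
  L: turn left, now facing East
  F3: move forward 3, now at (row=1, col=5)
  R: turn right, now facing South
  F4: move forward 4, now at (row=5, col=5)
Final: (row=5, col=5), facing South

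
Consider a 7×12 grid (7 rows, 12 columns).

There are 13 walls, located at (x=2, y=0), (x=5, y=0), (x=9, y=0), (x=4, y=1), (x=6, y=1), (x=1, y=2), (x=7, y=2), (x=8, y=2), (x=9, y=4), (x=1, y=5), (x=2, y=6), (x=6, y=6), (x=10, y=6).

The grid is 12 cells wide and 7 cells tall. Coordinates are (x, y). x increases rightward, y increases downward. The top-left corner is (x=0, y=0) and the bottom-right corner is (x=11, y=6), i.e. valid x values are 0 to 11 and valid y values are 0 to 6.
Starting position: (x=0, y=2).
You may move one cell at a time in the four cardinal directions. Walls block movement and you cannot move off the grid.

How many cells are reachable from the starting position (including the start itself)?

BFS flood-fill from (x=0, y=2):
  Distance 0: (x=0, y=2)
  Distance 1: (x=0, y=1), (x=0, y=3)
  Distance 2: (x=0, y=0), (x=1, y=1), (x=1, y=3), (x=0, y=4)
  Distance 3: (x=1, y=0), (x=2, y=1), (x=2, y=3), (x=1, y=4), (x=0, y=5)
  Distance 4: (x=3, y=1), (x=2, y=2), (x=3, y=3), (x=2, y=4), (x=0, y=6)
  Distance 5: (x=3, y=0), (x=3, y=2), (x=4, y=3), (x=3, y=4), (x=2, y=5), (x=1, y=6)
  Distance 6: (x=4, y=0), (x=4, y=2), (x=5, y=3), (x=4, y=4), (x=3, y=5)
  Distance 7: (x=5, y=2), (x=6, y=3), (x=5, y=4), (x=4, y=5), (x=3, y=6)
  Distance 8: (x=5, y=1), (x=6, y=2), (x=7, y=3), (x=6, y=4), (x=5, y=5), (x=4, y=6)
  Distance 9: (x=8, y=3), (x=7, y=4), (x=6, y=5), (x=5, y=6)
  Distance 10: (x=9, y=3), (x=8, y=4), (x=7, y=5)
  Distance 11: (x=9, y=2), (x=10, y=3), (x=8, y=5), (x=7, y=6)
  Distance 12: (x=9, y=1), (x=10, y=2), (x=11, y=3), (x=10, y=4), (x=9, y=5), (x=8, y=6)
  Distance 13: (x=8, y=1), (x=10, y=1), (x=11, y=2), (x=11, y=4), (x=10, y=5), (x=9, y=6)
  Distance 14: (x=8, y=0), (x=10, y=0), (x=7, y=1), (x=11, y=1), (x=11, y=5)
  Distance 15: (x=7, y=0), (x=11, y=0), (x=11, y=6)
  Distance 16: (x=6, y=0)
Total reachable: 71 (grid has 71 open cells total)

Answer: Reachable cells: 71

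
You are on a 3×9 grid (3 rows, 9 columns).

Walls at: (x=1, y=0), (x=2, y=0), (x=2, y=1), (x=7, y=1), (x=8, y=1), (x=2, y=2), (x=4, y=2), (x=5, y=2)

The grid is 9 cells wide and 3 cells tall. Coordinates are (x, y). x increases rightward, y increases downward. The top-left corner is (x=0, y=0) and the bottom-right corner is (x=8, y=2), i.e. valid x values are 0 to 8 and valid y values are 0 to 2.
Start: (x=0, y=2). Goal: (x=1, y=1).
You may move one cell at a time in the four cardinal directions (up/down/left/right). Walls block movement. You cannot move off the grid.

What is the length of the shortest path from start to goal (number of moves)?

Answer: Shortest path length: 2

Derivation:
BFS from (x=0, y=2) until reaching (x=1, y=1):
  Distance 0: (x=0, y=2)
  Distance 1: (x=0, y=1), (x=1, y=2)
  Distance 2: (x=0, y=0), (x=1, y=1)  <- goal reached here
One shortest path (2 moves): (x=0, y=2) -> (x=1, y=2) -> (x=1, y=1)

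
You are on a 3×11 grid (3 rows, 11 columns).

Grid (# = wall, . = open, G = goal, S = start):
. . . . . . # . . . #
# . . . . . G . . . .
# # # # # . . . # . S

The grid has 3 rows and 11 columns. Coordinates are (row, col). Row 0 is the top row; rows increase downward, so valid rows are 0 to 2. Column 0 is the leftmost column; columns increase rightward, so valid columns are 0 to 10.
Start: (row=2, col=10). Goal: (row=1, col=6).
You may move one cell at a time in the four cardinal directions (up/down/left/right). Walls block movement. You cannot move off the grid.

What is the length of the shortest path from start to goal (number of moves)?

BFS from (row=2, col=10) until reaching (row=1, col=6):
  Distance 0: (row=2, col=10)
  Distance 1: (row=1, col=10), (row=2, col=9)
  Distance 2: (row=1, col=9)
  Distance 3: (row=0, col=9), (row=1, col=8)
  Distance 4: (row=0, col=8), (row=1, col=7)
  Distance 5: (row=0, col=7), (row=1, col=6), (row=2, col=7)  <- goal reached here
One shortest path (5 moves): (row=2, col=10) -> (row=2, col=9) -> (row=1, col=9) -> (row=1, col=8) -> (row=1, col=7) -> (row=1, col=6)

Answer: Shortest path length: 5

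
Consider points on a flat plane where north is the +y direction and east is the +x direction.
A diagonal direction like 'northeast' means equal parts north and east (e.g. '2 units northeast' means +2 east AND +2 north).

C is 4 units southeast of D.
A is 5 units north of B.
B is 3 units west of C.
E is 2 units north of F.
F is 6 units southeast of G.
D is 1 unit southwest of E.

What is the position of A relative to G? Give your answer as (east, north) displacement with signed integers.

Answer: A is at (east=6, north=-4) relative to G.

Derivation:
Place G at the origin (east=0, north=0).
  F is 6 units southeast of G: delta (east=+6, north=-6); F at (east=6, north=-6).
  E is 2 units north of F: delta (east=+0, north=+2); E at (east=6, north=-4).
  D is 1 unit southwest of E: delta (east=-1, north=-1); D at (east=5, north=-5).
  C is 4 units southeast of D: delta (east=+4, north=-4); C at (east=9, north=-9).
  B is 3 units west of C: delta (east=-3, north=+0); B at (east=6, north=-9).
  A is 5 units north of B: delta (east=+0, north=+5); A at (east=6, north=-4).
Therefore A relative to G: (east=6, north=-4).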